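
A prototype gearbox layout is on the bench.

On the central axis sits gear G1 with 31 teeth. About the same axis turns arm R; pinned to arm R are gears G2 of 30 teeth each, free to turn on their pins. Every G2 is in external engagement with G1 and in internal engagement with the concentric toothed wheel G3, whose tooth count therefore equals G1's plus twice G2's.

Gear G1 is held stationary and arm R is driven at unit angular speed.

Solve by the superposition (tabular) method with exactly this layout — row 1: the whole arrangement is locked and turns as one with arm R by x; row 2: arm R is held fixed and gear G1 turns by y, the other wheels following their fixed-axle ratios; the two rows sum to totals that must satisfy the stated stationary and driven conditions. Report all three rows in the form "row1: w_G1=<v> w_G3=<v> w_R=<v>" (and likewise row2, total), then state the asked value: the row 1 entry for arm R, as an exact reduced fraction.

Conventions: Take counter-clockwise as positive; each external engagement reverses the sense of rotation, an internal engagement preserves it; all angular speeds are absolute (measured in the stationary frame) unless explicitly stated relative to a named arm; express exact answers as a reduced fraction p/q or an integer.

row1: w_G1=1 w_G3=1 w_R=1
row2: w_G1=-1 w_G3=31/91 w_R=0
total: w_G1=0 w_G3=122/91 w_R=1
asked value: 1

class = planetary set [G3 = 31+2·30 = 91; Willis about the carrier]
row 1 (train locked, turned with arm): all members turn x
row 2 — arm fixed, fixed-axis ratios: sun y, ring −(31/91)·y, arm 0
boundary: total ω_sun = x + y = 0 and total ω_arm = x = 1  ⇒  y = -1, x = 1
row 2 ring = −(31/91)·(-1) = 31/91
totals (row 1 + row 2): sun 1 + (-1) = 0, ring 1 + 31/91 = 122/91, arm 1 + 0 = 1
asked cell (row1, arm) = 1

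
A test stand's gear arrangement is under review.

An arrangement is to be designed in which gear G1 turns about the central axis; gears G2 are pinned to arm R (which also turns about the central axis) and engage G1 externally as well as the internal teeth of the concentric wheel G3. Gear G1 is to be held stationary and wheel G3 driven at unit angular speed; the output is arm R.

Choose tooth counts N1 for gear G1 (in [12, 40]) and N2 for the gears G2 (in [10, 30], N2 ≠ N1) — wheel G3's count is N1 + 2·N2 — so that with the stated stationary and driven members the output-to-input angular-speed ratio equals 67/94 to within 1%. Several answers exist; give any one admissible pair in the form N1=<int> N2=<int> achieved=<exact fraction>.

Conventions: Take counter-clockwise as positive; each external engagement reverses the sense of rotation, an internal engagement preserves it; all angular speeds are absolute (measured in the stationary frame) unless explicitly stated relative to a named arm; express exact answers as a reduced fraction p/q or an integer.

N1=27 N2=20 achieved=67/94

class = planetary set [ratio 67/94 wanted; Willis about the carrier]
Willis with ω_sun = 0: ω_arm/ω_ring = N3/(N1+N3); set equal to 67/94  ⇒  N3/N1 = (67/94)/(1 − 67/94) = 67/27
N3 = N1 + 2·N2  ⇒  N2/N1 = (N3/N1 − 1)/2 = (67/27 − 1)/2 = 20/27
smallest multiple with N1 ≥ 12 and N2 ≥ 10: k = 1  ⇒  N1 = 1·27 = 27, N2 = 1·20 = 20 (N1 ≤ 40, N2 ≤ 30, N2 ≠ N1 ✓), N3 = 27 + 2·20 = 67
check: N3/(N1+N3) with N1 = 27, N3 = 67 gives 67/94; |achieved − target| = 0 ≤ 67/9400 ✓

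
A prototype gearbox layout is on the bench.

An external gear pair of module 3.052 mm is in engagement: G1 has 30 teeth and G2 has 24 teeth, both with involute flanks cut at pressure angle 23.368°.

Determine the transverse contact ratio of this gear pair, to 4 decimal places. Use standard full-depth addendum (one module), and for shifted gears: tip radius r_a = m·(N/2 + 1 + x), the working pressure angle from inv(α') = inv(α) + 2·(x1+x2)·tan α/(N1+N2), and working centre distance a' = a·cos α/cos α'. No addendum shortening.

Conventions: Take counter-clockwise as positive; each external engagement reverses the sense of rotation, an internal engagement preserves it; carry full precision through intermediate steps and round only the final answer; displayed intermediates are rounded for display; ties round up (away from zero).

1.5058

recognized (one external pair, fixed centres): single-mesh tooth geometry, m = 3.052, N1 = 30, N2 = 24
base radii: r_b1 = 42.024955, r_b2 = 33.619964
tip radii: r_a1 = 48.832000, r_a2 = 39.676000
no profile shift: α' = α, a' = a
action lengths: √(r_a1²−r_b1²) = 24.869005, √(r_a2²−r_b2²) = 21.068531
base pitch p_b = π·m·cos α = 8.801686
CR = (24.869005 + 21.068531 − 82.404000·sin 23.36800°)/8.801686 = 1.505758
contact ratio ≈ 1.5058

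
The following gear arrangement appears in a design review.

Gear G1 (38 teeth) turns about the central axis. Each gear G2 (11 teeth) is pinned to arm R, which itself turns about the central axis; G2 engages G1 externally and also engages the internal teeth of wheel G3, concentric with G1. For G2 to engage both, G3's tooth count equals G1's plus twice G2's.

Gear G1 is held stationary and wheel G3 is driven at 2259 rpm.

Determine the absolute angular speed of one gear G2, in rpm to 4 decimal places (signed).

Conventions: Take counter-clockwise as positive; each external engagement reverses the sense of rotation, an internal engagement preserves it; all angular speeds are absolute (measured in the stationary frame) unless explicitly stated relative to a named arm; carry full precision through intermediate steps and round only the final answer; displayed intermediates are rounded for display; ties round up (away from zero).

planetary set (38T centre, 11T on arm, 60T internal) — Willis relation
normalise by the input: solve with ω_ring = 1, then scale by 2259 rpm
ring teeth: 38 + 2·11 = 60
38(ω_sun−ω_arm) = −60(ω_ring−ω_arm),  ω_sun = 0, ω_ring = 1
38(0−ω_arm) = −60(1−ω_arm)  ⇒  98·ω_arm = 60  ⇒  ω_arm = 30/49
sun–planet mesh: 38·(0−30/49) = −11·(ω_p−ω_arm)  ⇒  ω_p−ω_arm = 1140/539
ω_p = 30/49 + 1140/539 = 30/11
scale: ω_p = 30/11 × 2259 rpm = +6160.9091 rpm

+6160.9091 rpm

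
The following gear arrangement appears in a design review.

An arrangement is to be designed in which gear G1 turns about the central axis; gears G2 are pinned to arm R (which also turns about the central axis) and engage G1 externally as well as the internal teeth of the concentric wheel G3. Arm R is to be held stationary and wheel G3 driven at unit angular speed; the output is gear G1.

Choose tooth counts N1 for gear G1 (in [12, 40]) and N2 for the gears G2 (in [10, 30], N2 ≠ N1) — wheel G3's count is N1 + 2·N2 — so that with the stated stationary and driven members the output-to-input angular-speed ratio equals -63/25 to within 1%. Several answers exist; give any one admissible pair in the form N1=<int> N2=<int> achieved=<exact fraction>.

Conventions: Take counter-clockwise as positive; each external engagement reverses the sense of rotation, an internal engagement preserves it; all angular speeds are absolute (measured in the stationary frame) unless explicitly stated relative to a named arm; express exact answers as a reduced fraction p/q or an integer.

class = planetary set [ratio -63/25 wanted; Willis about the carrier]
Willis with ω_arm = 0: ω_sun/ω_ring = −N3/N1; set equal to -63/25  ⇒  N3/N1 = −(-63/25) = 63/25
N3 = N1 + 2·N2  ⇒  N2/N1 = (N3/N1 − 1)/2 = (63/25 − 1)/2 = 19/25
smallest multiple with N1 ≥ 12 and N2 ≥ 10: k = 1  ⇒  N1 = 1·25 = 25, N2 = 1·19 = 19 (N1 ≤ 40, N2 ≤ 30, N2 ≠ N1 ✓), N3 = 25 + 2·19 = 63
check: −N3/N1 with N1 = 25, N3 = 63 gives -63/25; |achieved − target| = 0 ≤ 63/2500 ✓

N1=25 N2=19 achieved=-63/25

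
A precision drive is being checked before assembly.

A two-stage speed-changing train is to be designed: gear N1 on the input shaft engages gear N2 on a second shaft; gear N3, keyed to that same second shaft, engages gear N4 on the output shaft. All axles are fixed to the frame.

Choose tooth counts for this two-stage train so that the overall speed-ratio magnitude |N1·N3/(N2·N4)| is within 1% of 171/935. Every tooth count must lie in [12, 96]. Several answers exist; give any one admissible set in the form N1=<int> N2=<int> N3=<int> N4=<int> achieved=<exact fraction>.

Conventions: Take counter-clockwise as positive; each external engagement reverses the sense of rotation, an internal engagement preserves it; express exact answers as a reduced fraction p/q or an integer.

topology: fixed-axis compound train — 2 stages, target 171/935
target = 171/935 in lowest terms: an exact hit needs N1·N3 = k·171 and N2·N4 = k·935 for one integer k, every count in [12, 96]; additionally prefer no 1:1 stage (N1 ≠ N2, N3 ≠ N4)
k = 1: no 1:1-free in-range split of k·171 and k·935 into factor pairs; take k = 2
k = 2: N1·N3 = 342 = 18·19, N2·N4 = 1870 = 22·85
achieved = 18·19/(22·85) = 171/935; |achieved − target| = 0 ≤ 171/93500 ✓

N1=18 N2=22 N3=19 N4=85 achieved=171/935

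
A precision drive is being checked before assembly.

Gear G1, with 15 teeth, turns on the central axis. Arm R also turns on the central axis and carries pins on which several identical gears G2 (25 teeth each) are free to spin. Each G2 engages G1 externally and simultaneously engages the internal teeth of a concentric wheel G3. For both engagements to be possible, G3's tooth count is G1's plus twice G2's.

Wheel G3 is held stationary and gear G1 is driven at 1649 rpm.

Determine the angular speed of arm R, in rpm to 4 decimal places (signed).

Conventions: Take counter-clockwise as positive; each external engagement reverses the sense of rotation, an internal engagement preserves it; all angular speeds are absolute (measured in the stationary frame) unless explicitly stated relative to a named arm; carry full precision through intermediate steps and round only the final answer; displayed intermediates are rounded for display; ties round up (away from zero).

+309.1875 rpm

class = planetary set [G3 = 15+2·25 = 65; Willis about the carrier]
normalise by the input: solve with ω_sun = 1, then scale by 1649 rpm
ring teeth: 15 + 2·25 = 65
15(ω_sun−ω_arm) = −65(ω_ring−ω_arm),  ω_ring = 0, ω_sun = 1
15(1−ω_arm) = −65(0−ω_arm)  ⇒  80·ω_arm = 15  ⇒  ω_arm = 3/16
scale: ω_arm = 3/16 × 1649 rpm = +309.1875 rpm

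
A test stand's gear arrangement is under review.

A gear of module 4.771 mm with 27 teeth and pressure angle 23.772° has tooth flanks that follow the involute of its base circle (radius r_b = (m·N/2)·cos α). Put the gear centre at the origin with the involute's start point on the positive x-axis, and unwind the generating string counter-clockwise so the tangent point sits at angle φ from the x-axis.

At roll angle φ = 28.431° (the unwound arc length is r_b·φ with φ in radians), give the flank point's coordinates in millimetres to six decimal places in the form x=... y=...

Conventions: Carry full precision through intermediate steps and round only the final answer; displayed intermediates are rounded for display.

single-mesh involute tooth geometry (27T wheel at module 4.771)
pitch radius r_p = m·N/2 = 4.771·27/2 = 64.408500
base radius r_b = r_p·cos α = 64.408500·cos 23.772° = 58.943875
roll angle φ = 28.431° = 0.49621456 rad
x = r_b·(cos φ + φ·sin φ) = 65.760079
y = r_b·(sin φ − φ·cos φ) = 2.342041

x=65.760079 y=2.342041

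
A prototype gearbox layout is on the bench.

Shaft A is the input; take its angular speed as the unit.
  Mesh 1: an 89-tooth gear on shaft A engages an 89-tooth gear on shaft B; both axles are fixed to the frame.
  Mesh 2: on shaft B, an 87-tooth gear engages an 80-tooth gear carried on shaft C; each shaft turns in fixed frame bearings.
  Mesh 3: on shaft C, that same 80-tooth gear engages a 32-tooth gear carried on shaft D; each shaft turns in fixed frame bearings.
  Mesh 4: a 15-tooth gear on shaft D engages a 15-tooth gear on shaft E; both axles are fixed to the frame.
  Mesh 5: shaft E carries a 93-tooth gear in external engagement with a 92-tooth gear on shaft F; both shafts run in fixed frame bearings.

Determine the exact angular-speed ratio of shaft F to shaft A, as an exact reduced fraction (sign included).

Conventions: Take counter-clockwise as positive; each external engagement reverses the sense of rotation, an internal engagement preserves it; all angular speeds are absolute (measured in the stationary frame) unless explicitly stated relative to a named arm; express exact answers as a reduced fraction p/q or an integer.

-8091/2944

class = fixed-axis compound train [5 meshes; 5 ratios multiply, 5 sense flips]
mesh 1 [89T→89T]: running ratio 1, sense −
mesh 2 [87T→80T]: running ratio 87/80, sense +
mesh 3 [80T→32T]: running ratio 87/32, sense −
mesh 4 [15T→15T]: running ratio 87/32, sense +
mesh 5 [93T→92T]: running ratio 8091/2944, sense −
ω_out/ω_in = -8091/2944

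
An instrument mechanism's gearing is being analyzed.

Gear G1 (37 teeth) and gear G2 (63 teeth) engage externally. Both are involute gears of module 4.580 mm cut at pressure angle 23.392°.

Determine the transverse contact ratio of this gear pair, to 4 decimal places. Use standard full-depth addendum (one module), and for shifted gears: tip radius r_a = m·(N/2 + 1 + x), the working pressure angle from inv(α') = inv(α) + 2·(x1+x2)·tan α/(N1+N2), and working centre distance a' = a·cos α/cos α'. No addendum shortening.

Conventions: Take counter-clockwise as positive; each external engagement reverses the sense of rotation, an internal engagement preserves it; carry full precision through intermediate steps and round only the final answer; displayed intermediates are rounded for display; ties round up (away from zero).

1.5898

topology: single-mesh involute geometry — m = 4.580, 37T/63T pair
base radii: r_b1 = 77.766047, r_b2 = 132.412459
tip radii: r_a1 = 89.310000, r_a2 = 148.850000
no profile shift: α' = α, a' = a
action lengths: √(r_a1²−r_b1²) = 43.917172, √(r_a2²−r_b2²) = 67.994583
base pitch p_b = π·m·cos α = 13.205905
CR = (43.917172 + 67.994583 − 229.000000·sin 23.39200°)/13.205905 = 1.589761
contact ratio ≈ 1.5898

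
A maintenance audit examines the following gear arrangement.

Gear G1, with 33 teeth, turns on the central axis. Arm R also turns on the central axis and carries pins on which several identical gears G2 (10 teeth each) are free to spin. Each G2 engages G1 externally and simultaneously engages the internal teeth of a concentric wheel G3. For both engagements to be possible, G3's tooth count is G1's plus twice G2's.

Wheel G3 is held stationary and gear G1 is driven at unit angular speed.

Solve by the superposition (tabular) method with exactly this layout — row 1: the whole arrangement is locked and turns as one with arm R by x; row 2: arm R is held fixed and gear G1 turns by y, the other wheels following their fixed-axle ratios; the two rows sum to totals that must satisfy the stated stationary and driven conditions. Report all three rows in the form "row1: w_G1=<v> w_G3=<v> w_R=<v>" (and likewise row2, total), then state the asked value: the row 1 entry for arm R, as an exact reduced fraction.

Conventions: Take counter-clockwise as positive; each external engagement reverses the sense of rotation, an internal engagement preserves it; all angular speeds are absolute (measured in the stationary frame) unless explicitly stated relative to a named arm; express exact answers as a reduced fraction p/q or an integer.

class = planetary set [G3 = 33+2·10 = 53; Willis about the carrier]
row 1: whole set turns with the arm by x
row 2 (arm held, sun turns y): ω_ring = −(33/53)·y, ω_arm = 0
boundary: total ω_ring = x − (33/53)·y = 0 and total ω_sun = x + y = 1  ⇒  y = 53/86, x = 33/86
row 2 ring = −(33/53)·53/86 = -33/86
totals (row 1 + row 2): sun 33/86 + 53/86 = 1, ring 33/86 + (-33/86) = 0, arm 33/86 + 0 = 33/86
asked cell (row1, arm) = 33/86

row1: w_G1=33/86 w_G3=33/86 w_R=33/86
row2: w_G1=53/86 w_G3=-33/86 w_R=0
total: w_G1=1 w_G3=0 w_R=33/86
asked value: 33/86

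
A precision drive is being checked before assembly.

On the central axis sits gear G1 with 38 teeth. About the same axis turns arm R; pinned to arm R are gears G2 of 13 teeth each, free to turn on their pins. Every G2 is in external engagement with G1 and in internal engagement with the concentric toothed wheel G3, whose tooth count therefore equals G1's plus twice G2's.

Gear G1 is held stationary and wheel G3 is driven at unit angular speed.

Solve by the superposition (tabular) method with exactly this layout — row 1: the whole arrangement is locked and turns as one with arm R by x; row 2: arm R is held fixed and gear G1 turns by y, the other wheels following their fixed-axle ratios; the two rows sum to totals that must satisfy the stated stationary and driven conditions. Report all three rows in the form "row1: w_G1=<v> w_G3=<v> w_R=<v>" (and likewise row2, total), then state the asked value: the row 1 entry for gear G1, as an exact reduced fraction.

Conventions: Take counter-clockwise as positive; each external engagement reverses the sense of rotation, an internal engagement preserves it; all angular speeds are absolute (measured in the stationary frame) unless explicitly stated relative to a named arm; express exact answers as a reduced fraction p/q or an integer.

row1: w_G1=32/51 w_G3=32/51 w_R=32/51
row2: w_G1=-32/51 w_G3=19/51 w_R=0
total: w_G1=0 w_G3=1 w_R=32/51
asked value: 32/51

topology: planetary set — G1 38T / G2 13T / G3 64T, arm = carrier (Willis)
row 1 — lock + rotate with arm: ω_sun = ω_ring = ω_arm = x
row 2 (arm held, sun turns y): ω_ring = −(38/64)·y, ω_arm = 0
boundary: total ω_sun = x + y = 0 and total ω_ring = x − (38/64)·y = 1  ⇒  y = -32/51, x = 32/51
row 2 ring = −(38/64)·(-32/51) = 19/51
totals (row 1 + row 2): sun 32/51 + (-32/51) = 0, ring 32/51 + 19/51 = 1, arm 32/51 + 0 = 32/51
asked cell (row1, sun) = 32/51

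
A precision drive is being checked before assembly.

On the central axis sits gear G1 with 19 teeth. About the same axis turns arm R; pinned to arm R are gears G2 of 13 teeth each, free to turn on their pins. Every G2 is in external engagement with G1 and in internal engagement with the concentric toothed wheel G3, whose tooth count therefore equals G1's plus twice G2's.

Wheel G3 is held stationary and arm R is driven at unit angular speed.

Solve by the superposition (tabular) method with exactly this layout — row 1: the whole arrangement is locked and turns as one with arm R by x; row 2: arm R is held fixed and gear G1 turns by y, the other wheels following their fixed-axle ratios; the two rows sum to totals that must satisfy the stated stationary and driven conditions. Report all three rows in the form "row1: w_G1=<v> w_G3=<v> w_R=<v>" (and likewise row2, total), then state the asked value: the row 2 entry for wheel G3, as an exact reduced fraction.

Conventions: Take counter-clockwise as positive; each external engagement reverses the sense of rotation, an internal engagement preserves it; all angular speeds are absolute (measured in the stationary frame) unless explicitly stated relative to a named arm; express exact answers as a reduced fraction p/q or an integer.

class = planetary set [G3 = 19+2·13 = 45; Willis about the carrier]
row 1: whole set turns with the arm by x
row 2: sun turns y, ring = −(19/45)·y, arm 0
boundary: total ω_ring = x − (19/45)·y = 0 and total ω_arm = x = 1  ⇒  y = 45/19, x = 1
row 2 ring = −(19/45)·45/19 = -1
totals (row 1 + row 2): sun 1 + 45/19 = 64/19, ring 1 + (-1) = 0, arm 1 + 0 = 1
asked cell (row2, ring) = -1

row1: w_G1=1 w_G3=1 w_R=1
row2: w_G1=45/19 w_G3=-1 w_R=0
total: w_G1=64/19 w_G3=0 w_R=1
asked value: -1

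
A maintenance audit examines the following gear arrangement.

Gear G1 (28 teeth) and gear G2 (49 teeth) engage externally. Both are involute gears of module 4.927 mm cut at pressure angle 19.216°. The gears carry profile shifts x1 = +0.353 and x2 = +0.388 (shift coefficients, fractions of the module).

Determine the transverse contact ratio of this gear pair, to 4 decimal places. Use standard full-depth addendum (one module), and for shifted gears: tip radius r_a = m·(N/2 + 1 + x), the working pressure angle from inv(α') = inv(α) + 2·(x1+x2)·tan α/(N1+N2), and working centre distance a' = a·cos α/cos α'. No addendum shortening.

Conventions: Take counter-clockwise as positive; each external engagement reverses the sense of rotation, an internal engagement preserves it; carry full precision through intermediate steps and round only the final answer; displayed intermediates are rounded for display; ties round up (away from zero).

single-mesh involute tooth geometry (28T engaging 49T at module 4.927)
base radii: r_b1 = 65.134856, r_b2 = 113.985998
tip radii: r_a1 = 75.644231, r_a2 = 127.550176
inv(α') = inv(19.216°) + 2·(+0.353+0.388)·tan α/(28+49) = 0.01987598  ⇒  α' = 21.93739°
a' = a·cos α / cos α' = 189.6895·cos 19.216°/cos 21.93739° = 193.102927
action lengths: √(r_a1²−r_b1²) = 38.464272, √(r_a2²−r_b2²) = 57.238446
base pitch p_b = π·m·cos α = 14.616228
CR = (38.464272 + 57.238446 − 193.102927·sin 21.93739°)/14.616228 = 1.611960
contact ratio ≈ 1.6120

1.6120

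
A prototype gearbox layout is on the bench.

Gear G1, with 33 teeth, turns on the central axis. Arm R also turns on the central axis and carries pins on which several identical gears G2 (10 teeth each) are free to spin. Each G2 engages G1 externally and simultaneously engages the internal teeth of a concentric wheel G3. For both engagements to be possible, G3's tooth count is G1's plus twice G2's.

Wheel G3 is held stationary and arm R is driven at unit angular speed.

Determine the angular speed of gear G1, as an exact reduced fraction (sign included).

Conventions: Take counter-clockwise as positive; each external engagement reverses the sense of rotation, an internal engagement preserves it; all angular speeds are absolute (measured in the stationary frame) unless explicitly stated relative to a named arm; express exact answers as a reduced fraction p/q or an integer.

recognized (axles ride arm R): planetary set, 33/10/53 teeth
ring teeth: 33 + 2·10 = 53
33(ω_sun−ω_arm) = −53(ω_ring−ω_arm),  ω_ring = 0, ω_arm = 1
ω_sun = 1 − (53/33)(0−1) = 86/33
exact speed ratio = 86/33

86/33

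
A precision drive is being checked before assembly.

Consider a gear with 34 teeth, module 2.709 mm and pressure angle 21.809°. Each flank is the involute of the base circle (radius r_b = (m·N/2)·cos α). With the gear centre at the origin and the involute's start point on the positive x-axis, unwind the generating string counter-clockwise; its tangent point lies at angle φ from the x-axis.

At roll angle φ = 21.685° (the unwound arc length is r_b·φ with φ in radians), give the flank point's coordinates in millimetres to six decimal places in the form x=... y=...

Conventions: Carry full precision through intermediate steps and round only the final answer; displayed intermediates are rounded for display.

x=45.710389 y=0.761660

recognized (one wheel, involute flank): single-mesh tooth geometry, m = 2.709, N = 34
pitch radius r_p = m·N/2 = 2.709·34/2 = 46.053000
base radius r_b = r_p·cos α = 46.053000·cos 21.809° = 42.756871
roll angle φ = 21.685° = 0.37847465 rad
x = r_b·(cos φ + φ·sin φ) = 45.710389
y = r_b·(sin φ − φ·cos φ) = 0.761660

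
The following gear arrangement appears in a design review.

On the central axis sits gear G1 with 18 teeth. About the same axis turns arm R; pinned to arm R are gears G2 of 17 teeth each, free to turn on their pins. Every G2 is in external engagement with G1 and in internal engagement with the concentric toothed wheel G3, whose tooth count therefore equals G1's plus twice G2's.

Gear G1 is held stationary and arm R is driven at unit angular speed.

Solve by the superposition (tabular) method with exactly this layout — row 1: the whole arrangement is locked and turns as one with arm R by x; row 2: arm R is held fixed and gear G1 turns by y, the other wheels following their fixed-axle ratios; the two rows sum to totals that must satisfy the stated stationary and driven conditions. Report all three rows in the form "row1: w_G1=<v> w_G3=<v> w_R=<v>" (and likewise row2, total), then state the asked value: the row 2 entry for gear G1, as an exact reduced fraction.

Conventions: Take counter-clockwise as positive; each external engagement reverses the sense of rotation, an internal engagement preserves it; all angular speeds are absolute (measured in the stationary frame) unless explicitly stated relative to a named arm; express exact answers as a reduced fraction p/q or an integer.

planetary set (18T centre, 17T on arm, 52T internal) — Willis relation
superposition row 1 [locked train]: every member turns x
superposition row 2 [arm held]: sun y, ring −(18/52)·y, arm 0
boundary: total ω_sun = x + y = 0 and total ω_arm = x = 1  ⇒  y = -1, x = 1
row 2 ring = −(18/52)·(-1) = 9/26
totals (row 1 + row 2): sun 1 + (-1) = 0, ring 1 + 9/26 = 35/26, arm 1 + 0 = 1
asked cell (row2, sun) = -1

row1: w_G1=1 w_G3=1 w_R=1
row2: w_G1=-1 w_G3=9/26 w_R=0
total: w_G1=0 w_G3=35/26 w_R=1
asked value: -1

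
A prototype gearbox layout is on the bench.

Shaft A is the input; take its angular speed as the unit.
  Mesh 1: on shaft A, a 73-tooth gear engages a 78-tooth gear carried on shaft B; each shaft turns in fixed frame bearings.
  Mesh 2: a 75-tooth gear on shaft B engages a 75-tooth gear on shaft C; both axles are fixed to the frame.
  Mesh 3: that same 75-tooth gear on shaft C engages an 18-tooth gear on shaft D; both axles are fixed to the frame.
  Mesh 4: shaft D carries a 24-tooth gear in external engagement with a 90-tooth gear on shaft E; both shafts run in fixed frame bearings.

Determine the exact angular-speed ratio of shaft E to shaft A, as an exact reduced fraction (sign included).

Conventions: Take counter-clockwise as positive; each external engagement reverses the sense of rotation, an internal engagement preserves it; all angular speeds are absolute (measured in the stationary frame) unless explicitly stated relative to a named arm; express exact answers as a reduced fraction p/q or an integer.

365/351

class = fixed-axis compound train [4 meshes; 4 ratios multiply, 4 sense flips]
mesh 1 [73T→78T]: running ratio 73/78, sense −
mesh 2 [75T→75T]: running ratio 73/78, sense +
mesh 3 [75T→18T]: running ratio 1825/468, sense −
mesh 4 [24T→90T]: running ratio 365/351, sense +
ω_out/ω_in = 365/351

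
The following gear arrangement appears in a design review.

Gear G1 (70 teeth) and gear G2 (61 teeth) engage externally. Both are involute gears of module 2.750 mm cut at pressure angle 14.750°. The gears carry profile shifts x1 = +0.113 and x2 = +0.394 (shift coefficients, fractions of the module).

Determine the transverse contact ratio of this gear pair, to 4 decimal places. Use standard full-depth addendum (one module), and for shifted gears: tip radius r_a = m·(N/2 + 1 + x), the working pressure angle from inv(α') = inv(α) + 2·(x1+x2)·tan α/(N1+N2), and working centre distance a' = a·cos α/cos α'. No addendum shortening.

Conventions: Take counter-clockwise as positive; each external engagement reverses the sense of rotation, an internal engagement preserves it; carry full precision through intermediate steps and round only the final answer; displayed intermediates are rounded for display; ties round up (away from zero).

2.0563

single-mesh involute tooth geometry (70T engaging 61T at module 2.750)
base radii: r_b1 = 93.078172, r_b2 = 81.110978
tip radii: r_a1 = 99.310750, r_a2 = 87.708500
inv(α') = inv(14.750°) + 2·(+0.113+0.394)·tan α/(70+61) = 0.00787986  ⇒  α' = 16.26512°
a' = a·cos α / cos α' = 180.1250·cos 14.750°/cos 16.26512° = 181.451571
action lengths: √(r_a1²−r_b1²) = 34.627721, √(r_a2²−r_b2²) = 33.373495
base pitch p_b = π·m·cos α = 8.354677
CR = (34.627721 + 33.373495 − 181.451571·sin 16.26512°)/8.354677 = 2.056314
contact ratio ≈ 2.0563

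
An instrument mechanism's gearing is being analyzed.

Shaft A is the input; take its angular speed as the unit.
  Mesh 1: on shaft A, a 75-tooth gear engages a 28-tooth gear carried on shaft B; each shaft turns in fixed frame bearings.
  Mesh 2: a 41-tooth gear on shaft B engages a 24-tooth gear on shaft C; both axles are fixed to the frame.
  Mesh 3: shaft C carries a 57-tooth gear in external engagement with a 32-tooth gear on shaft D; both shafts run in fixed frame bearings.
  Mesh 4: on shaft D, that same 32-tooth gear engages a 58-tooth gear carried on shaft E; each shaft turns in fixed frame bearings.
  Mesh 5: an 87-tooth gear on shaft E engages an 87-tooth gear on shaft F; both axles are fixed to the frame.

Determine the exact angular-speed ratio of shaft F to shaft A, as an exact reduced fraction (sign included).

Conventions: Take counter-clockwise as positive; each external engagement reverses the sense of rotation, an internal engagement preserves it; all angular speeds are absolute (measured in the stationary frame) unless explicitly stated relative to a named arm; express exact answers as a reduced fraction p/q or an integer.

-58425/12992

class = fixed-axis compound train [5 meshes; 5 ratios multiply, 5 sense flips]
mesh 1 [75T→28T]: running ratio 75/28, sense −
mesh 2 [41T→24T]: running ratio 1025/224, sense +
mesh 3 [57T→32T]: running ratio 58425/7168, sense −
mesh 4 [32T→58T]: running ratio 58425/12992, sense +
mesh 5 [87T→87T]: running ratio 58425/12992, sense −
ω_out/ω_in = -58425/12992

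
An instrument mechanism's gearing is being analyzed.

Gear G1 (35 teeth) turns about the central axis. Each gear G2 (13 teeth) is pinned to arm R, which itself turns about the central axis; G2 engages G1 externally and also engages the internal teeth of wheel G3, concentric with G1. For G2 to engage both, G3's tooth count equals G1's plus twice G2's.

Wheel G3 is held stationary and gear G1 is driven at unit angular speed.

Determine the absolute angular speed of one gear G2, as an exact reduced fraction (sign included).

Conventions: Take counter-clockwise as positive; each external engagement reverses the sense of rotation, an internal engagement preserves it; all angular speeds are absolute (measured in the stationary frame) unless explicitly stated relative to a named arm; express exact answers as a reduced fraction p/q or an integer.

-35/26

class = planetary set [G3 = 35+2·13 = 61; Willis about the carrier]
ring teeth: 35 + 2·13 = 61
35(ω_sun−ω_arm) = −61(ω_ring−ω_arm),  ω_ring = 0, ω_sun = 1
35(1−ω_arm) = −61(0−ω_arm)  ⇒  96·ω_arm = 35  ⇒  ω_arm = 35/96
sun–planet mesh: 35·(1−35/96) = −13·(ω_p−ω_arm)  ⇒  ω_p−ω_arm = -2135/1248
ω_p = 35/96 − 2135/1248 = -35/26
exact speed ratio = -35/26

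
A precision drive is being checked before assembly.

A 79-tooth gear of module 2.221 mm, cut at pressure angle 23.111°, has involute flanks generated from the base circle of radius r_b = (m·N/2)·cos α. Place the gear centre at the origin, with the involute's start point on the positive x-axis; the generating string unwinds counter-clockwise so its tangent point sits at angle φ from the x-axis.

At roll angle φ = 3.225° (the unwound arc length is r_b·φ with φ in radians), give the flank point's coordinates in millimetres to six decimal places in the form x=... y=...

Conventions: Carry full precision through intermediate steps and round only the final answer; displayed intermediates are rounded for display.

topology: single-mesh involute geometry — m = 2.221, N = 79
pitch radius r_p = m·N/2 = 2.221·79/2 = 87.729500
base radius r_b = r_p·cos α = 87.729500·cos 23.111° = 80.688870
roll angle φ = 3.225° = 0.05628687 rad
x = r_b·(cos φ + φ·sin φ) = 80.816589
y = r_b·(sin φ − φ·cos φ) = 0.004795

x=80.816589 y=0.004795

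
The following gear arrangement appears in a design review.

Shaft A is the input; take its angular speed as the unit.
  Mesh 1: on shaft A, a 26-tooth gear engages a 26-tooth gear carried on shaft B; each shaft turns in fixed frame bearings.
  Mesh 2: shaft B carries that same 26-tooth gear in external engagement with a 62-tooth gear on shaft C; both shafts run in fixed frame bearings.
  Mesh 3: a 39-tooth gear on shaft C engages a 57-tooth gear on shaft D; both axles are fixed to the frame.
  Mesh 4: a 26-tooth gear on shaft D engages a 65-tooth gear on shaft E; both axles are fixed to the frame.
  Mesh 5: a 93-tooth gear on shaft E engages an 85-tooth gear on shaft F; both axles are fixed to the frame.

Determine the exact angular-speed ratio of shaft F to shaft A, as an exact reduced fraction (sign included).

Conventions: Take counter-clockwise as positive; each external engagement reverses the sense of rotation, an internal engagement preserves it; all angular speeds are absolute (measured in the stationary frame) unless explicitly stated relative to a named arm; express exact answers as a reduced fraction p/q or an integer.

-1014/8075

class = fixed-axis compound train [5 meshes; 5 ratios multiply, 5 sense flips]
mesh 1 [26T→26T]: running ratio 1, sense −
mesh 2 [26T→62T]: running ratio 13/31, sense +
mesh 3 [39T→57T]: running ratio 169/589, sense −
mesh 4 [26T→65T]: running ratio 338/2945, sense +
mesh 5 [93T→85T]: running ratio 1014/8075, sense −
ω_out/ω_in = -1014/8075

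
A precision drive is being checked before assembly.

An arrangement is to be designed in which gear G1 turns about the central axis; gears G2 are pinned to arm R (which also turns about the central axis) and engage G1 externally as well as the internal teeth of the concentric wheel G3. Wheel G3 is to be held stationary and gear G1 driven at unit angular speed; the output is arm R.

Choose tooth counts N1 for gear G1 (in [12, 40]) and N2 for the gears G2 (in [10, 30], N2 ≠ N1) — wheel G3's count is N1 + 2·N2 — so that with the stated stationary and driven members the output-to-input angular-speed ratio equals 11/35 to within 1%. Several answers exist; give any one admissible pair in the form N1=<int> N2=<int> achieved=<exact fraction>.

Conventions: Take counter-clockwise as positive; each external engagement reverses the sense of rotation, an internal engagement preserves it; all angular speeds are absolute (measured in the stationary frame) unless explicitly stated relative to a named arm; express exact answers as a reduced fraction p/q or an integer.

N1=22 N2=13 achieved=11/35

planetary set to be sized for 11/35 (Willis relation)
Willis with ω_ring = 0: ω_arm/ω_sun = N1/(N1+N3); set equal to 11/35  ⇒  N3/N1 = 1/(11/35) − 1 = 24/11
N3 = N1 + 2·N2  ⇒  N2/N1 = (N3/N1 − 1)/2 = (24/11 − 1)/2 = 13/22
smallest multiple with N1 ≥ 12 and N2 ≥ 10: k = 1  ⇒  N1 = 1·22 = 22, N2 = 1·13 = 13 (N1 ≤ 40, N2 ≤ 30, N2 ≠ N1 ✓), N3 = 22 + 2·13 = 48
check: N1/(N1+N3) with N1 = 22, N3 = 48 gives 11/35; |achieved − target| = 0 ≤ 11/3500 ✓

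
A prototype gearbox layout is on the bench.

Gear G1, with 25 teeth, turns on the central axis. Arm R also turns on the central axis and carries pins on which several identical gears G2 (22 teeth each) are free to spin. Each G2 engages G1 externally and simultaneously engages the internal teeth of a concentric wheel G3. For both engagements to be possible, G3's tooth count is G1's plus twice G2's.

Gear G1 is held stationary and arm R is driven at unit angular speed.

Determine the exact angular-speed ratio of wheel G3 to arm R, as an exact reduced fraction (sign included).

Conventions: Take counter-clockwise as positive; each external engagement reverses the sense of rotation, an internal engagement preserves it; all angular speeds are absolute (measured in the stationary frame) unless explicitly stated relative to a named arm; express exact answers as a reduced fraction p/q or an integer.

94/69

recognized (axles ride arm R): planetary set, 25/22/69 teeth
ring teeth: 25 + 2·22 = 69
25(ω_sun−ω_arm) = −69(ω_ring−ω_arm),  ω_sun = 0, ω_arm = 1
ω_ring = 1 − (25/69)(0−1) = 94/69
ω_out/ω_in = 94/69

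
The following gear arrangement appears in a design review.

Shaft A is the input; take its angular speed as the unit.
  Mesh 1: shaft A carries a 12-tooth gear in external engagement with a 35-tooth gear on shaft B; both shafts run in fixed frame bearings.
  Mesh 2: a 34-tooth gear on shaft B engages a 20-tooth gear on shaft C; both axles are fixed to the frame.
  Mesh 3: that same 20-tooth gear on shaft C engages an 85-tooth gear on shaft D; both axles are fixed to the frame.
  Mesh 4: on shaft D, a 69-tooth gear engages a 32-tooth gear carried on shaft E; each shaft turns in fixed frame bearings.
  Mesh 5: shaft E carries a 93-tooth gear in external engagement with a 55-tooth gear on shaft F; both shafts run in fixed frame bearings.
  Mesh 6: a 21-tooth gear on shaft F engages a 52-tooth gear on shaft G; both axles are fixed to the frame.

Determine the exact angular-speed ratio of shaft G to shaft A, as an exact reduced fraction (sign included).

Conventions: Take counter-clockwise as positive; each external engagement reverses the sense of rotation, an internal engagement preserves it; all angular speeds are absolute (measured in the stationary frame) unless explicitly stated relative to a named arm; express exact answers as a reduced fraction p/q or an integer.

57753/286000

class = fixed-axis compound train [6 meshes; 6 ratios multiply, 6 sense flips]
mesh 1 [12T→35T]: running ratio 12/35, sense −
mesh 2 [34T→20T]: running ratio 102/175, sense +
mesh 3 [20T→85T]: running ratio 24/175, sense −
mesh 4 [69T→32T]: running ratio 207/700, sense +
mesh 5 [93T→55T]: running ratio 19251/38500, sense −
mesh 6 [21T→52T]: running ratio 57753/286000, sense +
ω_out/ω_in = 57753/286000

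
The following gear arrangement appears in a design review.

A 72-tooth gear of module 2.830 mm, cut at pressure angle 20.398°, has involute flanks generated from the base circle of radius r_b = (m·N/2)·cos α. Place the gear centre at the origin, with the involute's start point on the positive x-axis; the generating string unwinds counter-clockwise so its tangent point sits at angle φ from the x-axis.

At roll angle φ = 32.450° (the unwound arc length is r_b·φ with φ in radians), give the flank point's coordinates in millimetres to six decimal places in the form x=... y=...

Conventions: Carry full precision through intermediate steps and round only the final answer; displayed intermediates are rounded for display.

x=109.600183 y=5.599185

topology: single-mesh involute geometry — m = 2.830, N = 72
pitch radius r_p = m·N/2 = 2.830·72/2 = 101.880000
base radius r_b = r_p·cos α = 101.880000·cos 20.398° = 95.491529
roll angle φ = 32.450° = 0.56635934 rad
x = r_b·(cos φ + φ·sin φ) = 109.600183
y = r_b·(sin φ − φ·cos φ) = 5.599185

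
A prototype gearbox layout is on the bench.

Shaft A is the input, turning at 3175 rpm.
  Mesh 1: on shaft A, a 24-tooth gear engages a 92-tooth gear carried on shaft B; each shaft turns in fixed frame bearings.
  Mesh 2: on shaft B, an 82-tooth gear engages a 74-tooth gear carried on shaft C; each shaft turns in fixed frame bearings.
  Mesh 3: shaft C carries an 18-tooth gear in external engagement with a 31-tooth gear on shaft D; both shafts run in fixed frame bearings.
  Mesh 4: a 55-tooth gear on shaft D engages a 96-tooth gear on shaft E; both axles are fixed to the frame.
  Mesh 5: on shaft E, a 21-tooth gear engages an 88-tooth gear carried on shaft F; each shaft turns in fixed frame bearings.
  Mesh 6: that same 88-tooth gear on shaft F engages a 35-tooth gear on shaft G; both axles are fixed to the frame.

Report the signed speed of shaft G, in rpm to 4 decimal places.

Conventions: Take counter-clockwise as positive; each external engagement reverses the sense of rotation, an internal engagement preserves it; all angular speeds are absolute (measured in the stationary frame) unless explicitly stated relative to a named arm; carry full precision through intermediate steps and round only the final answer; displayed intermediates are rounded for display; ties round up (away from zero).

+183.1904 rpm

topology: fixed-axis compound train — 6 meshes, A→G
mesh 1 [24T→92T]: ω = 3175.0000×24/92 = 828.2609 rpm, sense flips to −
mesh 2 [82T→74T]: ω = 828.2609×82/74 = 917.8026 rpm, sense flips to +
mesh 3 [18T→31T]: ω = 917.8026×18/31 = 532.9176 rpm, sense flips to −
mesh 4 [55T→96T]: ω = 532.9176×55/96 = 305.3174 rpm, sense flips to +
mesh 5 [21T→88T]: ω = 305.3174×21/88 = 72.8598 rpm, sense flips to −
mesh 6 [88T→35T]: ω = 72.8598×88/35 = 183.1904 rpm, sense flips to +
signed output speed = +183.1904 rpm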